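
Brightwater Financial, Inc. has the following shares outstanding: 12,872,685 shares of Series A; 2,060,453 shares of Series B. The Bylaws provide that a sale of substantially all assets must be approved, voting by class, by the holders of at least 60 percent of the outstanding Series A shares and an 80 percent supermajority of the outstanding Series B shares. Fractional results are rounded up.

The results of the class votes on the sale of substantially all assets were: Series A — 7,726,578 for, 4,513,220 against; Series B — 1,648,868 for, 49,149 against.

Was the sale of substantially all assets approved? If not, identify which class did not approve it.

Approved — every class gave the required vote.

Series A: 3/5 of 12872685 = 7723611; 7,723,611 required, 7,726,578 in favor — approved.
Series B: 4/5 of 2060453 = 1648362.40, rounded up to 1648363; 1,648,363 required, 1,648,868 in favor — approved.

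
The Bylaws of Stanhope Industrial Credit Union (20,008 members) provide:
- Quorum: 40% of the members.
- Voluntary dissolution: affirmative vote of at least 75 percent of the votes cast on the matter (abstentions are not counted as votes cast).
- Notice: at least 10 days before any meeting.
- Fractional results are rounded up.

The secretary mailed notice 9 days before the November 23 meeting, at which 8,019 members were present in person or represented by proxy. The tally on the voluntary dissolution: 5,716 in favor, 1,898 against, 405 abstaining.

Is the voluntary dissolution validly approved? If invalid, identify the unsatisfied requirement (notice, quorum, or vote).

Invalid — notice requirement not satisfied.

Notice: 9 days given; 10 required. Not satisfied.
Quorum: 40% of 20,008 = 8,003.20, rounded up to 8,004; 8,019 present. Satisfied.
Vote: requires three-fourths of the votes cast (8,019 − 405 abstaining = 7,614); 3/4 of 7614 = 5710.50, rounded up to 5711, so 5,711 needed; 5,716 in favor. Satisfied.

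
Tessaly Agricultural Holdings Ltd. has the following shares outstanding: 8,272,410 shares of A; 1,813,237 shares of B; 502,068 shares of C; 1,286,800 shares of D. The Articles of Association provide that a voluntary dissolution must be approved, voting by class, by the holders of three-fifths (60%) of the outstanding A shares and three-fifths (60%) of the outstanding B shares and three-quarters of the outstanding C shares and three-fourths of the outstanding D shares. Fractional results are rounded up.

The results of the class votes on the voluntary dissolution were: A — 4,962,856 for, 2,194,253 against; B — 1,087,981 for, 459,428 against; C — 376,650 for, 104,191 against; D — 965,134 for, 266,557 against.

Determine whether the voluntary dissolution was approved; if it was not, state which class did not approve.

A: 3/5 of 8272410 = 4963446; 4,963,446 required, 4,962,856 in favor — not approved.
B: 3/5 of 1813237 = 1087942.20, rounded up to 1087943; 1,087,943 required, 1,087,981 in favor — approved.
C: 3/4 of 502068 = 376551; 376,551 required, 376,650 in favor — approved.
D: 3/4 of 1286800 = 965100; 965,100 required, 965,134 in favor — approved.

Not approved — the A shares did not give the required vote.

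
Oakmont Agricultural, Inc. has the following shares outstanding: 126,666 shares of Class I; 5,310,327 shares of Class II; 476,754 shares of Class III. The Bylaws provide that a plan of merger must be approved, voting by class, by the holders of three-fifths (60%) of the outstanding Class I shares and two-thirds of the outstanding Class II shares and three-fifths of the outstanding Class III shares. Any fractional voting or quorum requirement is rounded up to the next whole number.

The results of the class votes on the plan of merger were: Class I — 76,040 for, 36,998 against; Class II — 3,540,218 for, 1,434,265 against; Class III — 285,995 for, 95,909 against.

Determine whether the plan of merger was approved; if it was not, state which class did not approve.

Class I: 3/5 of 126666 = 75999.60, rounded up to 76000; 76,000 required, 76,040 in favor — approved.
Class II: 2/3 of 5310327 = 3540218; 3,540,218 required, 3,540,218 in favor — approved.
Class III: 3/5 of 476754 = 286052.40, rounded up to 286053; 286,053 required, 285,995 in favor — not approved.

Not approved — the Class III shares did not give the required vote.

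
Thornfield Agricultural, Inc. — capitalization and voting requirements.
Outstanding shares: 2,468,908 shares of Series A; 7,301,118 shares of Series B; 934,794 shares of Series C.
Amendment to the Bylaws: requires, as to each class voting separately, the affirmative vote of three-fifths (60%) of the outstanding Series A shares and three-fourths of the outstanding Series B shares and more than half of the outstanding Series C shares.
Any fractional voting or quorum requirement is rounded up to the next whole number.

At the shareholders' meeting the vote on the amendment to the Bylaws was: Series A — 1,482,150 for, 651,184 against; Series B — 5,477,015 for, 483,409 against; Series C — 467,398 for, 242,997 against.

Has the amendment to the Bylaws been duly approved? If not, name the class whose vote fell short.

Approved — every class gave the required vote.

Series A: 3/5 of 2468908 = 1481344.80, rounded up to 1481345; 1,481,345 required, 1,482,150 in favor — approved.
Series B: 3/4 of 7301118 = 5475838.50, rounded up to 5475839; 5,475,839 required, 5,477,015 in favor — approved.
Series C: a majority of 934794 is 467398; 467,398 required, 467,398 in favor — approved.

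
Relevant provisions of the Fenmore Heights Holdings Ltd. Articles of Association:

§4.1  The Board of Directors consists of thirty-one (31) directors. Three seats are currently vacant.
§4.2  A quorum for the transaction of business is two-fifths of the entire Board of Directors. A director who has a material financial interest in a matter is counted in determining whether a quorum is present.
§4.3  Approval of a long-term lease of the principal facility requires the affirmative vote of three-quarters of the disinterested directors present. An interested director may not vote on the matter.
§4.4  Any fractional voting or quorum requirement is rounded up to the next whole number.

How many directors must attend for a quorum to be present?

2/5 of 31 = 12.40, rounded up to 13.

13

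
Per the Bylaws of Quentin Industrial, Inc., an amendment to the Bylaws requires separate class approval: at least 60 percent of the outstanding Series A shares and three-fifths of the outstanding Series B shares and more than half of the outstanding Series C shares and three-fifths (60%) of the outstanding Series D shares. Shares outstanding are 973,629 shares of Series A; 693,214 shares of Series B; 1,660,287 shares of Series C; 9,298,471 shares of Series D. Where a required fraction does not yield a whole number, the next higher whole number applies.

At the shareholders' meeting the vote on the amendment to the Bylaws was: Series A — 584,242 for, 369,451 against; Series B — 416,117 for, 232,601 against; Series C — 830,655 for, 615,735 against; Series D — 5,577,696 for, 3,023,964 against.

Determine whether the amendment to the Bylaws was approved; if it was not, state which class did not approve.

Series A: 3/5 of 973629 = 584177.40, rounded up to 584178; 584,178 required, 584,242 in favor — approved.
Series B: 3/5 of 693214 = 415928.40, rounded up to 415929; 415,929 required, 416,117 in favor — approved.
Series C: a majority of 1660287 is 830144; 830,144 required, 830,655 in favor — approved.
Series D: 3/5 of 9298471 = 5579082.60, rounded up to 5579083; 5,579,083 required, 5,577,696 in favor — not approved.

Not approved — the Series D shares did not give the required vote.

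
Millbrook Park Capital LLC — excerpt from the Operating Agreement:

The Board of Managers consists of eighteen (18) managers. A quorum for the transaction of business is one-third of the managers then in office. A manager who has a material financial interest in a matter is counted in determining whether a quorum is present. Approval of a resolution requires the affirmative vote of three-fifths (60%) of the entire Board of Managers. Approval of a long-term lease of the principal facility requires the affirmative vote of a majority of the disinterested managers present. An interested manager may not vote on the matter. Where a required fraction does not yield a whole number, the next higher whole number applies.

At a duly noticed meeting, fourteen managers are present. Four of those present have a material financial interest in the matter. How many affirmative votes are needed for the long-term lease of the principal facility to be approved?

The long-term lease of the principal facility requires a majority of the disinterested managers present (14 − 4 = 10).
A majority of 10 is 6.

6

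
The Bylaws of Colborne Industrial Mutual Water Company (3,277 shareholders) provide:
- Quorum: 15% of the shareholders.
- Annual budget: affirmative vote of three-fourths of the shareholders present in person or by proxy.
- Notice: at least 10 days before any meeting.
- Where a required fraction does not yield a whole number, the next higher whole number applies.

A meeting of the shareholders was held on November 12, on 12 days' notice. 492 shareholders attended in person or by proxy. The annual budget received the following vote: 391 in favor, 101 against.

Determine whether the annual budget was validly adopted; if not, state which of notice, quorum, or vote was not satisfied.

Valid — all requirements satisfied.

Notice: 12 days given; 10 required. Satisfied.
Quorum: 15% of 3,277 = 491.55, rounded up to 492; 492 present. Satisfied.
Vote: requires three-fourths of those present (492); 3/4 of 492 = 369, so 369 needed; 391 in favor. Satisfied.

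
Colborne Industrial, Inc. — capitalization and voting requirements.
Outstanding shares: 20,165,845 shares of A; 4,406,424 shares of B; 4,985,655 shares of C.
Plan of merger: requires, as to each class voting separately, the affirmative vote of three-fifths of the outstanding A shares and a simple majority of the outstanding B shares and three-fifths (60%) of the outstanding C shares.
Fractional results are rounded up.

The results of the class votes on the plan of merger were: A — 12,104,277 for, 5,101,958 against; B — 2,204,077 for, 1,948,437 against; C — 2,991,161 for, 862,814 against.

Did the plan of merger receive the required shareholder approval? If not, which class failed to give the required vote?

A: 3/5 of 20165845 = 12099507; 12,099,507 required, 12,104,277 in favor — approved.
B: a majority of 4406424 is 2203213; 2,203,213 required, 2,204,077 in favor — approved.
C: 3/5 of 4985655 = 2991393; 2,991,393 required, 2,991,161 in favor — not approved.

Not approved — the C shares did not give the required vote.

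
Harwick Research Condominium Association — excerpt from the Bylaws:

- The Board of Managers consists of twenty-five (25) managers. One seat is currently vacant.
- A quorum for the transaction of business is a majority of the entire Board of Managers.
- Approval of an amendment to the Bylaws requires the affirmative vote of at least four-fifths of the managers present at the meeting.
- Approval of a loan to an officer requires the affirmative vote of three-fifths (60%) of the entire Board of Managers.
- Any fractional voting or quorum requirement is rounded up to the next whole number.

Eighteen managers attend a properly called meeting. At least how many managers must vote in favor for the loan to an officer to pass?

The loan to an officer requires three-fifths of the entire Board of Managers (25).
3/5 of 25 = 15.

15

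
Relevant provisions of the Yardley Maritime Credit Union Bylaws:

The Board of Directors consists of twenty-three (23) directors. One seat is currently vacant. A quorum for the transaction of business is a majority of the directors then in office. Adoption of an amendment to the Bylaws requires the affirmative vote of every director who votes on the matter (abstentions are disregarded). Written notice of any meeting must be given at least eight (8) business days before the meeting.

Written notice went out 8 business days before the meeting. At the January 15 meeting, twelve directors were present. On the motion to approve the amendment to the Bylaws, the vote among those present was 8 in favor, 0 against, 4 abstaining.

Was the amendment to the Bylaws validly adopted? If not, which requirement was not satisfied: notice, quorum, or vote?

Valid — all requirements satisfied.

Notice: 8 business days given; 8 required (8 ≥ 8). Satisfied.
Quorum: 12 present; quorum is 12. Satisfied.
Vote: the amendment to the Bylaws requires the unanimous vote of the votes cast (12 present − 4 abstaining = 8). Unanimous means all 8, so 8 affirmative votes are needed; 8 voted in favor. Satisfied.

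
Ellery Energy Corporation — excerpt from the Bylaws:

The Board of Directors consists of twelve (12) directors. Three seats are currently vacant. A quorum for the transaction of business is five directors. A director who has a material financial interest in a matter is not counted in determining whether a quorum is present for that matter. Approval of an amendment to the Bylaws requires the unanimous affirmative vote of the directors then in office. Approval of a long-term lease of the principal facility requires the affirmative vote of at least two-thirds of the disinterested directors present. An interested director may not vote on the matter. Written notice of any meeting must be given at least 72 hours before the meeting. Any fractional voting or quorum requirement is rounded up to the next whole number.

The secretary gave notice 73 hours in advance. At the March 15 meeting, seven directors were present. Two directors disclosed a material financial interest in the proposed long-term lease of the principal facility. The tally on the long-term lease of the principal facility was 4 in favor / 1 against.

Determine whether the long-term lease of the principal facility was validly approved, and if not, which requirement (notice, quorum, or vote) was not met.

Valid — all requirements satisfied.

Notice: 73 hours given; 72 required (73 ≥ 72). Satisfied.
Quorum: 7 present, but the 2 interested directors do not count, leaving 5. Quorum is 5. Satisfied.
Vote: the long-term lease of the principal facility requires two-thirds of the disinterested directors present (7 − 2 = 5). 2/3 of 5 = 3.33, rounded up to 4, so 4 affirmative votes are needed; 4 voted in favor. Satisfied.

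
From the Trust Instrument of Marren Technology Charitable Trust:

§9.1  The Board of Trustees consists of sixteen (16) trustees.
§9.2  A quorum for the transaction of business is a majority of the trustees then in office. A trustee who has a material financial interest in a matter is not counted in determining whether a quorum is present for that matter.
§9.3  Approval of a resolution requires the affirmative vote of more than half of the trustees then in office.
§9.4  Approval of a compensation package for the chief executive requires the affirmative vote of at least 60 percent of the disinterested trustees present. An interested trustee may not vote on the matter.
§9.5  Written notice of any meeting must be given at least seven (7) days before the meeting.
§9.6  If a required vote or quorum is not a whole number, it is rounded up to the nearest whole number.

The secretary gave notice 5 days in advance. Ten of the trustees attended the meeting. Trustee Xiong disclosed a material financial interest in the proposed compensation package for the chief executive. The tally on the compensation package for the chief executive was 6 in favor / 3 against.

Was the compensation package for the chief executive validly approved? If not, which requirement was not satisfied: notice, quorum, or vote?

Invalid — notice requirement not satisfied.

Notice: 5 days given; 7 required (5 < 7). Not satisfied.
Quorum: 10 present, but the 1 interested trustee does not count, leaving 9. Quorum is 9. Satisfied.
Vote: the compensation package for the chief executive requires three-fifths of the disinterested trustees present (10 − 1 = 9). 3/5 of 9 = 5.40, rounded up to 6, so 6 affirmative votes are needed; 6 voted in favor. Satisfied.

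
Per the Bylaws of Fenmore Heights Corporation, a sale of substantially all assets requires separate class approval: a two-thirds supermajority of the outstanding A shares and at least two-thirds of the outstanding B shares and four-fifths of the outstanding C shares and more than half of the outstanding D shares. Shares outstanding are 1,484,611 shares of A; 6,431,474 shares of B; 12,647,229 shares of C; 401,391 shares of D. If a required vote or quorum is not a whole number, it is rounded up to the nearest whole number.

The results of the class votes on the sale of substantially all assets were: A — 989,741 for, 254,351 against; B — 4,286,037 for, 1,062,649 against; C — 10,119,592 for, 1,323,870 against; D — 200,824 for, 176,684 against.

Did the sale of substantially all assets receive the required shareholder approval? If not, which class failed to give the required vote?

A: 2/3 of 1484611 = 989740.67, rounded up to 989741; 989,741 required, 989,741 in favor — approved.
B: 2/3 of 6431474 = 4287649.33, rounded up to 4287650; 4,287,650 required, 4,286,037 in favor — not approved.
C: 4/5 of 12647229 = 10117783.20, rounded up to 10117784; 10,117,784 required, 10,119,592 in favor — approved.
D: a majority of 401391 is 200696; 200,696 required, 200,824 in favor — approved.

Not approved — the B shares did not give the required vote.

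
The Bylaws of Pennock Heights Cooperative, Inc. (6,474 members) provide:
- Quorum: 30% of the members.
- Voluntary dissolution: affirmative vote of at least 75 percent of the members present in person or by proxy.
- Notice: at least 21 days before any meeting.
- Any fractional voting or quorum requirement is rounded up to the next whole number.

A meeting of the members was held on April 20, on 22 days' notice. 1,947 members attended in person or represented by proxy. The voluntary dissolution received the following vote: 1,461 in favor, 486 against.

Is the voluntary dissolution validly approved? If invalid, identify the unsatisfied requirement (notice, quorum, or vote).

Valid — all requirements satisfied.

Notice: 22 days given; 21 required. Satisfied.
Quorum: 30% of 6,474 = 1,942.20, rounded up to 1,943; 1,947 present. Satisfied.
Vote: requires three-fourths of those present (1,947); 3/4 of 1947 = 1460.25, rounded up to 1461, so 1,461 needed; 1,461 in favor. Satisfied.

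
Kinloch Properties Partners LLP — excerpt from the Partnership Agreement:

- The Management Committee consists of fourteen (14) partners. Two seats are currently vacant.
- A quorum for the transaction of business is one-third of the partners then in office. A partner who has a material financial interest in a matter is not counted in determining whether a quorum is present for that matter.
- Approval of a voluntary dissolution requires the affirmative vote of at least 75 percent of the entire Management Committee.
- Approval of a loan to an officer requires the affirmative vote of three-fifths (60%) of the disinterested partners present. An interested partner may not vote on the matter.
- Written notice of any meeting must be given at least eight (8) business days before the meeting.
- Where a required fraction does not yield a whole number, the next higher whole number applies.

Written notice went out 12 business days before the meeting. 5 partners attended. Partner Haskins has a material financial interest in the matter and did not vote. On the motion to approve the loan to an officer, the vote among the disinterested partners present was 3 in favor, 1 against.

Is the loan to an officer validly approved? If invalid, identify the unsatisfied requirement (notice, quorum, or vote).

Valid — all requirements satisfied.

Notice: 12 business days given; 8 required (12 ≥ 8). Satisfied.
Quorum: 5 present, but the 1 interested partner does not count, leaving 4. Quorum is 4. Satisfied.
Vote: the loan to an officer requires three-fifths of the disinterested partners present (5 − 1 = 4). 3/5 of 4 = 2.40, rounded up to 3, so 3 affirmative votes are needed; 3 voted in favor. Satisfied.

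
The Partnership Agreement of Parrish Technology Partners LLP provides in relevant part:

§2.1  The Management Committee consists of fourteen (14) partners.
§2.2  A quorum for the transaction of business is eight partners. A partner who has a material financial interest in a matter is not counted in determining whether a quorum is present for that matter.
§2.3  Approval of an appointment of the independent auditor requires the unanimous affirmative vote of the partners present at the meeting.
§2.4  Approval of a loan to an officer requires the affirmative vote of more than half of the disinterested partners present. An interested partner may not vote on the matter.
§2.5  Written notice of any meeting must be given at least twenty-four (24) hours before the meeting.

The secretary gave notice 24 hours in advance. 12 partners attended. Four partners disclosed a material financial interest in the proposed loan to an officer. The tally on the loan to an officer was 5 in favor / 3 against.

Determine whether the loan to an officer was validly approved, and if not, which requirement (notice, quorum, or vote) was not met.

Notice: 24 hours given; 24 required (24 ≥ 24). Satisfied.
Quorum: 12 present, but the 4 interested partners do not count, leaving 8. Quorum is 8. Satisfied.
Vote: the loan to an officer requires a majority of the disinterested partners present (12 − 4 = 8). A majority of 8 is 5, so 5 affirmative votes are needed; 5 voted in favor. Satisfied.

Valid — all requirements satisfied.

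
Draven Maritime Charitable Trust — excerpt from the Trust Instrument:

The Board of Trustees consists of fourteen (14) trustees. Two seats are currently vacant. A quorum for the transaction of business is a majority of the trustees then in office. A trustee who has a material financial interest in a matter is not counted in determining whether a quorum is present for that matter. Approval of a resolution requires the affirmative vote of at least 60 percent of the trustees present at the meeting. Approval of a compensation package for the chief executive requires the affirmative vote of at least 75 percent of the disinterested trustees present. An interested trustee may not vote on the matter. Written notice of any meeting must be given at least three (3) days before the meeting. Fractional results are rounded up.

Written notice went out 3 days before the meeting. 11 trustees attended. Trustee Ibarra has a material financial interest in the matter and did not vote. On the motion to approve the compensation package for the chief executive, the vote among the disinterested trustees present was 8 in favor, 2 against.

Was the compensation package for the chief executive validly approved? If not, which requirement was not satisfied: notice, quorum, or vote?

Valid — all requirements satisfied.

Notice: 3 days given; 3 required (3 ≥ 3). Satisfied.
Quorum: 11 present, but the 1 interested trustee does not count, leaving 10. Quorum is 7. Satisfied.
Vote: the compensation package for the chief executive requires three-fourths of the disinterested trustees present (11 − 1 = 10). 3/4 of 10 = 7.50, rounded up to 8, so 8 affirmative votes are needed; 8 voted in favor. Satisfied.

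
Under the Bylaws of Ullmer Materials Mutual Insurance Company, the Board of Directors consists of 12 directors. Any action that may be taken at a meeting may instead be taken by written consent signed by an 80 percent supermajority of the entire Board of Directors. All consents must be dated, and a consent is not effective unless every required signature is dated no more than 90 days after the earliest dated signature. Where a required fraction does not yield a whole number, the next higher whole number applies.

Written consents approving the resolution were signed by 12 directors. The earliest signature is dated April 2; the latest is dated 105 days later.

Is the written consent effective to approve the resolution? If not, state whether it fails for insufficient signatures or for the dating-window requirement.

Not effective — dating-window requirement not satisfied.

Signatures required: an 80 percent supermajority of 12 — 4/5 of 12 = 9.60, rounded up to 10, so 10 needed; 12 signed. Sufficient.
Dating window: the latest signature is 105 days after the earliest; the limit is 90 days. Outside the window.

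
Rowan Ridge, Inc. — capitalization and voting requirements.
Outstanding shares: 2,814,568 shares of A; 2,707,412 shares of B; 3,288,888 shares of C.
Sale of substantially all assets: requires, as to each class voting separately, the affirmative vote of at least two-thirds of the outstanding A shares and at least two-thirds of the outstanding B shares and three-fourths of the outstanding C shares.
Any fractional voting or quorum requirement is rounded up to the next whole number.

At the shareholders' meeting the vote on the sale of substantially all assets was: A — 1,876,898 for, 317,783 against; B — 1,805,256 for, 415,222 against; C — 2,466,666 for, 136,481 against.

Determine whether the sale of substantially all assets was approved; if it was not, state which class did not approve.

A: 2/3 of 2814568 = 1876378.67, rounded up to 1876379; 1,876,379 required, 1,876,898 in favor — approved.
B: 2/3 of 2707412 = 1804941.33, rounded up to 1804942; 1,804,942 required, 1,805,256 in favor — approved.
C: 3/4 of 3288888 = 2466666; 2,466,666 required, 2,466,666 in favor — approved.

Approved — every class gave the required vote.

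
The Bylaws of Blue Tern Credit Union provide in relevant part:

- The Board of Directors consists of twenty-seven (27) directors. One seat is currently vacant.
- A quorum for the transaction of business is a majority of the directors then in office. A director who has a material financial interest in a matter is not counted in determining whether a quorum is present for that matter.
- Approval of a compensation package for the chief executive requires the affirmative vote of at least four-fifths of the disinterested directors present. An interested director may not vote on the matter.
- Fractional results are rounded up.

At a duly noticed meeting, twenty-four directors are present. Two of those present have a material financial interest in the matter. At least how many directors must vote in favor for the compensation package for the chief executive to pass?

The compensation package for the chief executive requires four-fifths of the disinterested directors present (24 − 2 = 22).
4/5 of 22 = 17.60, rounded up to 18.

18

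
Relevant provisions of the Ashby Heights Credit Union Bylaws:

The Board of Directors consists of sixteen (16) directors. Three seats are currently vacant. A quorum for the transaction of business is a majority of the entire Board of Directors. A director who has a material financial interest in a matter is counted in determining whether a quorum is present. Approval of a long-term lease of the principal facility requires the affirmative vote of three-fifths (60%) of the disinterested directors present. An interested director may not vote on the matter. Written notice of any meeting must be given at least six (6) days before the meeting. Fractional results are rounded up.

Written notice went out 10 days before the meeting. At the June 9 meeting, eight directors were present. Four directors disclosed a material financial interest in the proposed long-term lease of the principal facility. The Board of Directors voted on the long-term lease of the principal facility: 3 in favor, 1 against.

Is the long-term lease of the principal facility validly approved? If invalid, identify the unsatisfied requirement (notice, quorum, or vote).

Invalid — quorum requirement not satisfied.

Notice: 10 days given; 6 required (10 ≥ 6). Satisfied.
Quorum: 8 present (interested directors count toward quorum); quorum is 9. Not satisfied.
Vote: the long-term lease of the principal facility requires three-fifths of the disinterested directors present (8 − 4 = 4). 3/5 of 4 = 2.40, rounded up to 3, so 3 affirmative votes are needed; 3 voted in favor. Satisfied. (Moot — without a quorum no business can be validly transacted.)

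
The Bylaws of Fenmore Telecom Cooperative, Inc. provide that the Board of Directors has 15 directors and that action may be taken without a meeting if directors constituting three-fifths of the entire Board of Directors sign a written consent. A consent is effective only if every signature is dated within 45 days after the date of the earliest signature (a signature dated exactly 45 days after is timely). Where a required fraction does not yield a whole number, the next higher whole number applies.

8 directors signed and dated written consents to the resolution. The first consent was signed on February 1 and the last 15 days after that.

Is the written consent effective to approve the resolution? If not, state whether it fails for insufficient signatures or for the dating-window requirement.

Signatures required: three-fifths of 15 — 3/5 of 15 = 9, so 9 needed; 8 signed. Insufficient.
Dating window: the latest signature is 15 days after the earliest; the limit is 45 days. Within the window.

Not effective — insufficient signatures.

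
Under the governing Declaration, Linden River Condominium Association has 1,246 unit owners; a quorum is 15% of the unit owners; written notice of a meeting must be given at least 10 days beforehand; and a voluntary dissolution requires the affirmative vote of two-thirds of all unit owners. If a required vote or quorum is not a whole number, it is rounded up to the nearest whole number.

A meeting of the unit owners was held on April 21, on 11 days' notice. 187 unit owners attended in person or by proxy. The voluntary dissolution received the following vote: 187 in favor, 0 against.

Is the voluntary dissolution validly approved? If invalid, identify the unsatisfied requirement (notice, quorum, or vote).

Invalid — vote requirement not satisfied.

Notice: 11 days given; 10 required. Satisfied.
Quorum: 15% of 1,246 = 186.90, rounded up to 187; 187 present. Satisfied.
Vote: requires two-thirds of all unit owners (1,246); 2/3 of 1246 = 830.67, rounded up to 831, so 831 needed; 187 in favor. Not satisfied.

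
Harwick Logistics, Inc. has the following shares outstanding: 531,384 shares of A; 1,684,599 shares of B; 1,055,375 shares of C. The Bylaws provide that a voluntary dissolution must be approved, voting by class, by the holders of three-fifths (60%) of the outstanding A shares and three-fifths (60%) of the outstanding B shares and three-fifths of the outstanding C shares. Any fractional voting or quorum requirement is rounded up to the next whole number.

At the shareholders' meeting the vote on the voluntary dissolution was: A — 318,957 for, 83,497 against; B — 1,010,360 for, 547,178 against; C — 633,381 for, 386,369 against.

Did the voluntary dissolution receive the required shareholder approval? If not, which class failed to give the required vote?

A: 3/5 of 531384 = 318830.40, rounded up to 318831; 318,831 required, 318,957 in favor — approved.
B: 3/5 of 1684599 = 1010759.40, rounded up to 1010760; 1,010,760 required, 1,010,360 in favor — not approved.
C: 3/5 of 1055375 = 633225; 633,225 required, 633,381 in favor — approved.

Not approved — the B shares did not give the required vote.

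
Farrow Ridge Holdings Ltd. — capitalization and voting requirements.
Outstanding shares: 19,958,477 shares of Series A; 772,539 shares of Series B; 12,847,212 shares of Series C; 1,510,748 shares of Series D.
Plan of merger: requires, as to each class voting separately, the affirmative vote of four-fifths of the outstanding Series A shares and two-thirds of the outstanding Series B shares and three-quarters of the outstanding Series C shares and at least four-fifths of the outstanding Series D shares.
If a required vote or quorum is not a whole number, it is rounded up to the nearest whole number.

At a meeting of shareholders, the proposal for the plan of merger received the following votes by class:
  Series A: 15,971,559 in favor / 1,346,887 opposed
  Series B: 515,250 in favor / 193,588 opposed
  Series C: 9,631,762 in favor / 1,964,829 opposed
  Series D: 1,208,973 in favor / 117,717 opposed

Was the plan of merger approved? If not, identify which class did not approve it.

Not approved — the Series C shares did not give the required vote.

Series A: 4/5 of 19958477 = 15966781.60, rounded up to 15966782; 15,966,782 required, 15,971,559 in favor — approved.
Series B: 2/3 of 772539 = 515026; 515,026 required, 515,250 in favor — approved.
Series C: 3/4 of 12847212 = 9635409; 9,635,409 required, 9,631,762 in favor — not approved.
Series D: 4/5 of 1510748 = 1208598.40, rounded up to 1208599; 1,208,599 required, 1,208,973 in favor — approved.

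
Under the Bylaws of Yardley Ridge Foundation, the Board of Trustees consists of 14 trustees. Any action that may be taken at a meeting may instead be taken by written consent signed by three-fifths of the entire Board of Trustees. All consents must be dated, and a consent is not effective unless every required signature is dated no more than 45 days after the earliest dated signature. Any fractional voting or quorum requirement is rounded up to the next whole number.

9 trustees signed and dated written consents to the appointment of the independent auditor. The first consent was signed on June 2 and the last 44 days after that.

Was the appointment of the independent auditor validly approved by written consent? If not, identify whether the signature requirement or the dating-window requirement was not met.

Signatures required: three-fifths of 14 — 3/5 of 14 = 8.40, rounded up to 9, so 9 needed; 9 signed. Sufficient.
Dating window: the latest signature is 44 days after the earliest; the limit is 45 days. Within the window.

Effective — both the signature and dating-window requirements are satisfied.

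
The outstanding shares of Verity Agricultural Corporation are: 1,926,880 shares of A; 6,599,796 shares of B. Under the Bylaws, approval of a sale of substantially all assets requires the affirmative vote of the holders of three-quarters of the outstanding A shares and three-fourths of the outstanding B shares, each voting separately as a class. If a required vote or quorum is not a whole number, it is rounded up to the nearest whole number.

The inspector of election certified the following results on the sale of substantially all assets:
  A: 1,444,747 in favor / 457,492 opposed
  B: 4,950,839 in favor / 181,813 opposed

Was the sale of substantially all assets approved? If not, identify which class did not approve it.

Not approved — the A shares did not give the required vote.

A: 3/4 of 1926880 = 1445160; 1,445,160 required, 1,444,747 in favor — not approved.
B: 3/4 of 6599796 = 4949847; 4,949,847 required, 4,950,839 in favor — approved.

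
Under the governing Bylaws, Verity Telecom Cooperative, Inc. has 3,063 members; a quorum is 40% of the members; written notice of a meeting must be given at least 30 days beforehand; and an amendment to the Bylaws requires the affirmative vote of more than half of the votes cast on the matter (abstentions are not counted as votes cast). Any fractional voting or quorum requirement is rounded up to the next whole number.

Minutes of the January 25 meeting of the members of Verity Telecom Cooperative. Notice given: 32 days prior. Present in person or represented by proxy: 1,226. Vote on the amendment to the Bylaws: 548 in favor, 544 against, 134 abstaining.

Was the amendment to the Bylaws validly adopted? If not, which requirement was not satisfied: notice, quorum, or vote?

Valid — all requirements satisfied.

Notice: 32 days given; 30 required. Satisfied.
Quorum: 40% of 3,063 = 1,225.20, rounded up to 1,226; 1,226 present. Satisfied.
Vote: requires a majority of the votes cast (1,226 − 134 abstaining = 1,092); a majority of 1092 is 547, so 547 needed; 548 in favor. Satisfied.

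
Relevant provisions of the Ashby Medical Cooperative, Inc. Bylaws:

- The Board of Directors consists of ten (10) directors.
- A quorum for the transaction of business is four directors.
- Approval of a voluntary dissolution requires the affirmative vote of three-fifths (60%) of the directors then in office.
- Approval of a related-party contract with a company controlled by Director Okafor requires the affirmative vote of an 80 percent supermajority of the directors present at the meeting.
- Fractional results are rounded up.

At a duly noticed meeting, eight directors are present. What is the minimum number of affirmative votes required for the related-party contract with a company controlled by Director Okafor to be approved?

The related-party contract with a company controlled by Director Okafor requires four-fifths of the directors present (8).
4/5 of 8 = 6.40, rounded up to 7.

7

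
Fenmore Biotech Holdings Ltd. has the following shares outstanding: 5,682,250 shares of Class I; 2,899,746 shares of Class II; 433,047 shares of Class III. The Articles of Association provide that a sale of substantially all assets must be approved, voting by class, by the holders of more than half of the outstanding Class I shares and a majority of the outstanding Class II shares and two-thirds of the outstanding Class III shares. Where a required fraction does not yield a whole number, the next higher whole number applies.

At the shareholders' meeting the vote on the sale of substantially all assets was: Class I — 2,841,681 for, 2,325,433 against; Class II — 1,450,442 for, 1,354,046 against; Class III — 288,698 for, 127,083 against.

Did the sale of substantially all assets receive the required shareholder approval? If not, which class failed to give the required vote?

Approved — every class gave the required vote.

Class I: a majority of 5682250 is 2841126; 2,841,126 required, 2,841,681 in favor — approved.
Class II: a majority of 2899746 is 1449874; 1,449,874 required, 1,450,442 in favor — approved.
Class III: 2/3 of 433047 = 288698; 288,698 required, 288,698 in favor — approved.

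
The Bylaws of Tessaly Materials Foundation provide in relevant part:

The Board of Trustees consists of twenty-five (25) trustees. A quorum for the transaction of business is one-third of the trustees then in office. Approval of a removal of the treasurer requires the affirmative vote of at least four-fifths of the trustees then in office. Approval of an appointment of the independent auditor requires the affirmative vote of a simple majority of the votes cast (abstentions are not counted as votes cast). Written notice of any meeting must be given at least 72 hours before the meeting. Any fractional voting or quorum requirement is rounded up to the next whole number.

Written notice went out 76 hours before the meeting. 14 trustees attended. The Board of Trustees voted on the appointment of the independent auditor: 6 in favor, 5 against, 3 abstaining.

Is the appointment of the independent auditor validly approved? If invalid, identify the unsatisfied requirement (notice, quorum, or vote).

Notice: 76 hours given; 72 required (76 ≥ 72). Satisfied.
Quorum: 14 present; quorum is 9. Satisfied.
Vote: the appointment of the independent auditor requires a majority of the votes cast (14 present − 3 abstaining = 11). A majority of 11 is 6, so 6 affirmative votes are needed; 6 voted in favor. Satisfied.

Valid — all requirements satisfied.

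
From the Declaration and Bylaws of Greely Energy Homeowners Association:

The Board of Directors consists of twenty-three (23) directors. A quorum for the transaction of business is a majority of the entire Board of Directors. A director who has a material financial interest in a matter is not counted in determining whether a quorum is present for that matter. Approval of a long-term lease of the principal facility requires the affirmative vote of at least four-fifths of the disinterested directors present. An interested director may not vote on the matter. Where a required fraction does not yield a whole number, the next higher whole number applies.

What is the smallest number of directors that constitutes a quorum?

12

A majority of 23 is 12.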